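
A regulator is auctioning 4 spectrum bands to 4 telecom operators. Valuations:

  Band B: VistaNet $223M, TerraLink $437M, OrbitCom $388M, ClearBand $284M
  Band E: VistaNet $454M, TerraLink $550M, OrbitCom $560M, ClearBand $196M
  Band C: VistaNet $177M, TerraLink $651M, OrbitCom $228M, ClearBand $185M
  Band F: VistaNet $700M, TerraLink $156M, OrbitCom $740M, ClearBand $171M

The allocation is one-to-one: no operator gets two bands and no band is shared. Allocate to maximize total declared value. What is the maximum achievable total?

Max total: $2195M

This is the linear assignment problem.
Optimal: VistaNet→Band F ($700M), TerraLink→Band C ($651M), OrbitCom→Band E ($560M), ClearBand→Band B ($284M) — total 700+651+560+284 = $2195M.
Max-entry greedy (repeatedly take the single best remaining cell) gives $2129M, worse by 66.
Every other assignment is strictly worse.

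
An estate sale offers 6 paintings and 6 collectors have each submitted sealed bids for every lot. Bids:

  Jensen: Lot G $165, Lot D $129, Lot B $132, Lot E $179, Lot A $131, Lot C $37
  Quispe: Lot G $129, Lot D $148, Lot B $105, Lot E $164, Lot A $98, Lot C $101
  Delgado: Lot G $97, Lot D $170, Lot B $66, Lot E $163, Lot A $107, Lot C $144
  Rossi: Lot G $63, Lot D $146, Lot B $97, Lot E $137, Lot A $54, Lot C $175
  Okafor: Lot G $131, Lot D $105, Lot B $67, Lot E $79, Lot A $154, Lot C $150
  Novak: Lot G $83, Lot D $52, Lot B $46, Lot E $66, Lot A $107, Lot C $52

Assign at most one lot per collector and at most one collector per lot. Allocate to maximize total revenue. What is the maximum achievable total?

Maximum total: $879

Optimal: Jensen→Lot B ($132), Quispe→Lot E ($164), Delgado→Lot D ($170), Rossi→Lot C ($175), Okafor→Lot G ($131), Novak→Lot A ($107) — total 132+164+170+175+131+107 = $879.
Max-entry greedy (repeatedly take the single best remaining cell) gives $853, worse by 26.
Next-best assignment: Jensen→Lot B, Quispe→Lot E, Delgado→Lot D, Rossi→Lot C, Okafor→Lot A, Novak→Lot G = $878.
Every other assignment is strictly worse.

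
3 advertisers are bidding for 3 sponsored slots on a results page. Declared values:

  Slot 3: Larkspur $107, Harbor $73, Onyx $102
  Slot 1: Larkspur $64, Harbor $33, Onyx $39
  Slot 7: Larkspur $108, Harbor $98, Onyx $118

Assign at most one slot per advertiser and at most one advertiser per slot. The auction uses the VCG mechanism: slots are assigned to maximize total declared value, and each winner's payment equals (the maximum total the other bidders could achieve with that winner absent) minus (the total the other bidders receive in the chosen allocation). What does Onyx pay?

Onyx pays $43.

Efficient allocation: Larkspur→Slot 1 ($64), Harbor→Slot 7 ($98), Onyx→Slot 3 ($102); total welfare W = $264.
Onyx receives Slot 3 at value $102, so the others get W − 102 = $162.
Without Onyx: best allocation of the remaining 2 bidders over all 3 slots is Larkspur→Slot 3 ($107), Harbor→Slot 7 ($98), total $205.
VCG payment = (others' best without Onyx) − (others' welfare with Onyx) = 205 − 162 = $43.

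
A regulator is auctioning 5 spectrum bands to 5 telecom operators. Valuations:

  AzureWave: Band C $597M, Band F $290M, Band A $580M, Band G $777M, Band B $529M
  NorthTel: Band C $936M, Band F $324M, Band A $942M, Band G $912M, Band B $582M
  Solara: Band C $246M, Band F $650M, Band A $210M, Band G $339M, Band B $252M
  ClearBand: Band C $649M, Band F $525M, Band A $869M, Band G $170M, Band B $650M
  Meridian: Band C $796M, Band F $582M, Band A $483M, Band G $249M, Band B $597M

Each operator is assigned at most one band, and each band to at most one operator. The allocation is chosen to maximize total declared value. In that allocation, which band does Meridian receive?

Meridian receives Band B.

This is a one-to-one assignment (maximum-weight bipartite matching).
Optimal: AzureWave→Band G ($777M), NorthTel→Band C ($936M), Solara→Band F ($650M), ClearBand→Band A ($869M), Meridian→Band B ($597M) — total 777+936+650+869+597 = $3829M.
Next-best assignment: AzureWave→Band G, NorthTel→Band A, Solara→Band F, ClearBand→Band B, Meridian→Band C = $3815M.
No other one-to-one assignment exceeds $3829M.
Meridian's own top band is Band C ($796M), but forcing Meridian→Band C and reassigning the rest optimally gives only $3815M — worse by 14.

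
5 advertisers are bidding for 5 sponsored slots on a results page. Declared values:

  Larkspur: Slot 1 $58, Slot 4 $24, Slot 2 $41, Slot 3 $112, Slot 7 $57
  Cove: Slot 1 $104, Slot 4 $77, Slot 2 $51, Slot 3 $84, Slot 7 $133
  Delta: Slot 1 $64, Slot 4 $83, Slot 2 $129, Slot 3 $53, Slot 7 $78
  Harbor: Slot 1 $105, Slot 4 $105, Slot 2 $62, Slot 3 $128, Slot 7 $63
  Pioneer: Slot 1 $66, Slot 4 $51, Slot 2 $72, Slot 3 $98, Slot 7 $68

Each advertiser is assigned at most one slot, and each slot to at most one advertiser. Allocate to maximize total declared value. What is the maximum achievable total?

Optimal: Larkspur→Slot 3 ($112), Cove→Slot 7 ($133), Delta→Slot 2 ($129), Harbor→Slot 4 ($105), Pioneer→Slot 1 ($66) — total 112+133+129+105+66 = $545.
Max-entry greedy (repeatedly take the single best remaining cell) gives $480, worse by 65.
Next-best assignment: Larkspur→Slot 3, Cove→Slot 7, Delta→Slot 2, Harbor→Slot 1, Pioneer→Slot 4 = $530.
Swapping Cove↔Larkspur (Cove→Slot 3 $84, Larkspur→Slot 7 $57) loses 104.
Every other assignment is strictly worse.

Maximum total: $545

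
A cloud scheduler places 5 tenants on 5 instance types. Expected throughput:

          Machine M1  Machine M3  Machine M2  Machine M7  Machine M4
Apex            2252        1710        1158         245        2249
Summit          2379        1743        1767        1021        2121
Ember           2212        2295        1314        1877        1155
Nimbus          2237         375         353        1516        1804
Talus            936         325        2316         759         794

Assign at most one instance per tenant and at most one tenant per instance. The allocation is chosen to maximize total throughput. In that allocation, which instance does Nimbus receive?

Optimal: Apex→Machine M4 (2249 ops/s), Summit→Machine M1 (2379 ops/s), Ember→Machine M3 (2295 ops/s), Nimbus→Machine M7 (1516 ops/s), Talus→Machine M2 (2316 ops/s) — total 2249+2379+2295+1516+2316 = 10755 ops/s.
Row-greedy (each tenant in turn takes its best remaining instance) gives 10500 ops/s, worse by 255.
Swapping Nimbus↔Ember (Nimbus→Machine M3 375 ops/s, Ember→Machine M7 1877 ops/s) loses 1559.
Every other assignment is strictly worse.
Nimbus's own top instance is Machine M1 (2237 ops/s), but forcing Nimbus→Machine M1 and reassigning the rest optimally gives only 10422 ops/s — worse by 333.

Nimbus receives Machine M7.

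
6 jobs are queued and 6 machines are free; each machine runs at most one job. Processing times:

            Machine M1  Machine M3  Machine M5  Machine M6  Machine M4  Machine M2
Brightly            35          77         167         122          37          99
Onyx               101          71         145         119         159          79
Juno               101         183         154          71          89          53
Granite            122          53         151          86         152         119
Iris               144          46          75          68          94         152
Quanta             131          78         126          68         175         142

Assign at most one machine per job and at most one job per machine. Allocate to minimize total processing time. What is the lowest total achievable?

Minimum total: 387 min

Treat this as an assignment problem: match each job to one machine.
Optimal: Brightly→Machine M4 (37 min), Onyx→Machine M1 (101 min), Juno→Machine M2 (53 min), Granite→Machine M3 (53 min), Iris→Machine M5 (75 min), Quanta→Machine M6 (68 min) — total 37+101+53+53+75+68 = 387 min.
Column-greedy (each machine in turn goes to its cheapest remaining job) gives 509 min, worse by 122.
Next-best assignment: Brightly→Machine M1, Onyx→Machine M2, Juno→Machine M4, Granite→Machine M3, Iris→Machine M5, Quanta→Machine M6 = 399 min.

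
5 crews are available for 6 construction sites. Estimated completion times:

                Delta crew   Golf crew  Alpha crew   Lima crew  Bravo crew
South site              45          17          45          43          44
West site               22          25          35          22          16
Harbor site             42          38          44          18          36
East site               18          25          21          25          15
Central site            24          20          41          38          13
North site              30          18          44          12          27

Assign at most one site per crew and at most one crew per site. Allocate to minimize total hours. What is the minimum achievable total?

Min total: 85 hours

Optimal: Delta crew→West site (22 hours), Golf crew→South site (17 hours), Alpha crew→East site (21 hours), Lima crew→North site (12 hours), Bravo crew→Central site (13 hours) — total 22+17+21+12+13 = 85 hours.
Min-entry greedy (repeatedly take the single cheapest remaining cell) gives 95 hours, worse by 10.
No other one-to-one assignment undercuts 85 hours.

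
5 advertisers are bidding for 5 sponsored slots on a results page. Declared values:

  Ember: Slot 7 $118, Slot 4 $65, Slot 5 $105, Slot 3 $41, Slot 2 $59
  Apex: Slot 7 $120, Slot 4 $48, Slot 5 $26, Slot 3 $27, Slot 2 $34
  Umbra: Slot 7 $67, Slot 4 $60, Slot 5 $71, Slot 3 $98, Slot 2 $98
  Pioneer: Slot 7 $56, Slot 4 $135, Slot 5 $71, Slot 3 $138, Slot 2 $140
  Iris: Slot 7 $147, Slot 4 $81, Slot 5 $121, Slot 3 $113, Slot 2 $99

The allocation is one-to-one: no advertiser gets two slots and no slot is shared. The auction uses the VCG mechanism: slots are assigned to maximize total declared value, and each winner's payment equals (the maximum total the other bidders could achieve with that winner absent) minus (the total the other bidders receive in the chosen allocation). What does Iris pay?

Efficient allocation: Ember→Slot 5 ($105), Apex→Slot 7 ($120), Umbra→Slot 2 ($98), Pioneer→Slot 4 ($135), Iris→Slot 3 ($113); total welfare W = $571.
Iris receives Slot 3 at value $113, so the others get W − 113 = $458.
Without Iris: best allocation of the remaining 4 bidders over all 5 slots is Ember→Slot 5 ($105), Apex→Slot 7 ($120), Umbra→Slot 3 ($98), Pioneer→Slot 2 ($140), total $463.
VCG payment = (others' best without Iris) − (others' welfare with Iris) = 463 − 458 = $5.

Iris pays $5.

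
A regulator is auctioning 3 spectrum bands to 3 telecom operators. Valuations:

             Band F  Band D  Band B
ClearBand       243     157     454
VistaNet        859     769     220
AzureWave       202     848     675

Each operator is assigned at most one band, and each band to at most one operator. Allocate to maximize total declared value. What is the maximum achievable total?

This is a one-to-one assignment (maximum-weight bipartite matching).
Optimal: ClearBand→Band B ($454M), VistaNet→Band F ($859M), AzureWave→Band D ($848M) — total 454+859+848 = $2161M.
Next-best assignment: ClearBand→Band D, VistaNet→Band F, AzureWave→Band B = $1691M.
Swapping VistaNet↔AzureWave (VistaNet→Band D $769M, AzureWave→Band F $202M) loses 736.
Checked against all permutations: $2161M is optimal.

Max total: $2161M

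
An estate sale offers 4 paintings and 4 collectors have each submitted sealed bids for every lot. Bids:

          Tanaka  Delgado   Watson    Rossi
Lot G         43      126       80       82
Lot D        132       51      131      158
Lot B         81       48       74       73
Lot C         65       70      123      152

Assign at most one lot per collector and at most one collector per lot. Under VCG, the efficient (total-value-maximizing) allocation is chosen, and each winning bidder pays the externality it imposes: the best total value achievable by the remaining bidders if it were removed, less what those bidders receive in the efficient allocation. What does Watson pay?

Watson pays $51.

Efficient allocation: Tanaka→Lot B ($81), Delgado→Lot G ($126), Watson→Lot D ($131), Rossi→Lot C ($152); total welfare W = $490.
Watson receives Lot D at value $131, so the others get W − 131 = $359.
Without Watson: best allocation of the remaining 3 bidders over all 4 lots is Tanaka→Lot D ($132), Delgado→Lot G ($126), Rossi→Lot C ($152), total $410.
VCG payment = (others' best without Watson) − (others' welfare with Watson) = 410 − 359 = $51.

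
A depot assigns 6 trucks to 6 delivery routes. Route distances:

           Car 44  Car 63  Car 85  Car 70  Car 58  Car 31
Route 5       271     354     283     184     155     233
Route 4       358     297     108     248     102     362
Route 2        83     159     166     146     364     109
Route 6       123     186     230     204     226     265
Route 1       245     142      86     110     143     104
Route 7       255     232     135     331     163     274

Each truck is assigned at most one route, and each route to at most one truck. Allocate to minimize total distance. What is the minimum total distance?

Optimal: Car 44→Route 2 (83 km), Car 63→Route 6 (186 km), Car 85→Route 7 (135 km), Car 70→Route 5 (184 km), Car 58→Route 4 (102 km), Car 31→Route 1 (104 km) — total 83+186+135+184+102+104 = 794 km.
Row-greedy (each truck in turn takes its cheapest remaining route) gives 945 km, worse by 151.

Minimum total: 794 km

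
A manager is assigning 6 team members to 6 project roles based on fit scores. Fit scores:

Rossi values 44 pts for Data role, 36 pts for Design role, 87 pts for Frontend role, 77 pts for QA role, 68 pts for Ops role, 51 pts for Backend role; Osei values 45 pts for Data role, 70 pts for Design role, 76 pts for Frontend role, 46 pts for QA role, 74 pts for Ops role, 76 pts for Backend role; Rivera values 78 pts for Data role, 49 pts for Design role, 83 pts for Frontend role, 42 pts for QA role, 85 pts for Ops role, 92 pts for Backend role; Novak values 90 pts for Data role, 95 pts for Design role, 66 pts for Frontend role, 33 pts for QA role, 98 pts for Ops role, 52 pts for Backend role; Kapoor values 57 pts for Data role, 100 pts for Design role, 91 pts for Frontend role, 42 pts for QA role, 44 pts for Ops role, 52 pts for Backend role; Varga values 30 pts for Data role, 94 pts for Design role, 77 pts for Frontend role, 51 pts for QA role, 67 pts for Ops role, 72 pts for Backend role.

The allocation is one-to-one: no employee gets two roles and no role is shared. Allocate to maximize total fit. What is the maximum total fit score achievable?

Treat this as an assignment problem: match each employee to one role.
Optimal: Rossi→QA role (77 pts), Osei→Ops role (74 pts), Rivera→Backend role (92 pts), Novak→Data role (90 pts), Kapoor→Frontend role (91 pts), Varga→Design role (94 pts) — total 77+74+92+90+91+94 = 518 pts.
Max-entry greedy (repeatedly take the single best remaining cell) gives 473 pts, worse by 45.
Next-best assignment: Rossi→QA role, Osei→Backend role, Rivera→Data role, Novak→Ops role, Kapoor→Frontend role, Varga→Design role = 514 pts.

Maximum total: 518 pts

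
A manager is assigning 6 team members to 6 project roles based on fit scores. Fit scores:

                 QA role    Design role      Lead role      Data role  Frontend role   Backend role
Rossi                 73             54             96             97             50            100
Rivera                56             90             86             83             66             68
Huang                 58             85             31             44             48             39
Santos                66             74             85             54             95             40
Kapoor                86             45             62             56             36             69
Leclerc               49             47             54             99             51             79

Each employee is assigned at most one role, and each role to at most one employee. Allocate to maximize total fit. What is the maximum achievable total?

Treat this as an assignment problem: match each employee to one role.
Optimal: Rossi→Backend role (100 pts), Rivera→Lead role (86 pts), Huang→Design role (85 pts), Santos→Frontend role (95 pts), Kapoor→QA role (86 pts), Leclerc→Data role (99 pts) — total 100+86+85+95+86+99 = 551 pts.
Max-entry greedy (repeatedly take the single best remaining cell) gives 501 pts, worse by 50.
No other one-to-one assignment exceeds 551 pts.

Max total: 551 pts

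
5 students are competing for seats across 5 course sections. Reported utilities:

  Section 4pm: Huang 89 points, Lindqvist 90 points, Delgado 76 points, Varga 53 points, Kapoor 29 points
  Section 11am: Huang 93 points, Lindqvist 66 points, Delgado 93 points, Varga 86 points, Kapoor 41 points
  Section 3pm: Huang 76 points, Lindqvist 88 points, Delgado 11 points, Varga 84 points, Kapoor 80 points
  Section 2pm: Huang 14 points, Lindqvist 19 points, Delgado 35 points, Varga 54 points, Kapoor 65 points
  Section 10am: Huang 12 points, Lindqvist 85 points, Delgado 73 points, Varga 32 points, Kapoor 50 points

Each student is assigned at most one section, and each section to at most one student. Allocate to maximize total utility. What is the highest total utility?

This is a one-to-one assignment (maximum-weight bipartite matching).
Optimal: Huang→Section 4pm (89 points), Lindqvist→Section 10am (85 points), Delgado→Section 11am (93 points), Varga→Section 3pm (84 points), Kapoor→Section 2pm (65 points) — total 89+85+93+84+65 = 416 points.
Column-greedy (each section in turn goes to its best remaining student) gives 405 points, worse by 11.

Maximum total: 416 points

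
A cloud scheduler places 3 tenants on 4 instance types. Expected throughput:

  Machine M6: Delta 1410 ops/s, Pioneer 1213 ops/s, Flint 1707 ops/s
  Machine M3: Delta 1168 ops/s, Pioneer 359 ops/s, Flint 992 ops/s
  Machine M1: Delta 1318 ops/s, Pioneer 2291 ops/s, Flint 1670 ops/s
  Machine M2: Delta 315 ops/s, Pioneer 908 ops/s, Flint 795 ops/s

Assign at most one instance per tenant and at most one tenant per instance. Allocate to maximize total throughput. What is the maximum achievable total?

Maximum total: 5166 ops/s

Optimal: Delta→Machine M3 (1168 ops/s), Pioneer→Machine M1 (2291 ops/s), Flint→Machine M6 (1707 ops/s) — total 1168+2291+1707 = 5166 ops/s.
Row-greedy (each tenant in turn takes its best remaining instance) gives 4693 ops/s, worse by 473.
No other one-to-one assignment exceeds 5166 ops/s.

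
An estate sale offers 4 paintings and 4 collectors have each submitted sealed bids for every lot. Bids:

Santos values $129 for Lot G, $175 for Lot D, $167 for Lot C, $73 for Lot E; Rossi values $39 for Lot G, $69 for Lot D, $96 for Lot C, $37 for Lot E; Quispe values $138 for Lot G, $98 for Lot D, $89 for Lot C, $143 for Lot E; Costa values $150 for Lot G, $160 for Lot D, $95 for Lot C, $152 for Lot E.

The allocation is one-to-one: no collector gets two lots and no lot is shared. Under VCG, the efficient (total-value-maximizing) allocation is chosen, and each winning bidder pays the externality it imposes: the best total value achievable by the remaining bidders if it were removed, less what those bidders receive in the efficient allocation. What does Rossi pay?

Efficient allocation: Santos→Lot D ($175), Rossi→Lot C ($96), Quispe→Lot E ($143), Costa→Lot G ($150); total welfare W = $564.
Rossi receives Lot C at value $96, so the others get W − 96 = $468.
Without Rossi: best allocation of the remaining 3 bidders over all 4 lots is Santos→Lot C ($167), Quispe→Lot E ($143), Costa→Lot D ($160), total $470.
VCG payment = (others' best without Rossi) − (others' welfare with Rossi) = 470 − 468 = $2.

Rossi pays $2.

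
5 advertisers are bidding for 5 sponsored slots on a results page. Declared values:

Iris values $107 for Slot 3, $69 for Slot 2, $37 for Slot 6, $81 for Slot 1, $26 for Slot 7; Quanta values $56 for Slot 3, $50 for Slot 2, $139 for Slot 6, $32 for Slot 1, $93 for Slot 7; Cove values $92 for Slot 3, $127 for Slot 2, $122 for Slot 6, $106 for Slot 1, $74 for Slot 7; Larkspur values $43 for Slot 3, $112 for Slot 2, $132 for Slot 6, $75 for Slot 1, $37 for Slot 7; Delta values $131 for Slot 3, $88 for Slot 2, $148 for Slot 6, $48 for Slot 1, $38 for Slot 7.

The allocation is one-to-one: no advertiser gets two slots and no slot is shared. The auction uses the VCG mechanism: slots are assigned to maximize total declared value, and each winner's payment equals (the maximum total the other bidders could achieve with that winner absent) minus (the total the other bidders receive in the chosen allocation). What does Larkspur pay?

Efficient allocation: Iris→Slot 3 ($107), Quanta→Slot 7 ($93), Cove→Slot 1 ($106), Larkspur→Slot 2 ($112), Delta→Slot 6 ($148); total welfare W = $566.
Larkspur receives Slot 2 at value $112, so the others get W − 112 = $454.
Without Larkspur: best allocation of the remaining 4 bidders over all 5 slots is Iris→Slot 1 ($81), Quanta→Slot 6 ($139), Cove→Slot 2 ($127), Delta→Slot 3 ($131), total $478.
VCG payment = (others' best without Larkspur) − (others' welfare with Larkspur) = 478 − 454 = $24.

Larkspur pays $24.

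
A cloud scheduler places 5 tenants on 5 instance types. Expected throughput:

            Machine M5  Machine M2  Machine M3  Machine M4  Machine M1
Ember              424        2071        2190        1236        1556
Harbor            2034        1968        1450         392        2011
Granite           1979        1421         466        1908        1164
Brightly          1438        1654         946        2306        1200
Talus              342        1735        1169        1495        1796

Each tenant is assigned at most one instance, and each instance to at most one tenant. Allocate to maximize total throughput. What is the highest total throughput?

Treat this as an assignment problem: match each tenant to one instance.
Optimal: Ember→Machine M3 (2190 ops/s), Harbor→Machine M2 (1968 ops/s), Granite→Machine M5 (1979 ops/s), Brightly→Machine M4 (2306 ops/s), Talus→Machine M1 (1796 ops/s) — total 2190+1968+1979+2306+1796 = 10239 ops/s.
Max-entry greedy (repeatedly take the single best remaining cell) gives 9747 ops/s, worse by 492.
Next-best assignment: Ember→Machine M3, Harbor→Machine M1, Granite→Machine M5, Brightly→Machine M4, Talus→Machine M2 = 10221 ops/s.

Maximum total: 10239 ops/s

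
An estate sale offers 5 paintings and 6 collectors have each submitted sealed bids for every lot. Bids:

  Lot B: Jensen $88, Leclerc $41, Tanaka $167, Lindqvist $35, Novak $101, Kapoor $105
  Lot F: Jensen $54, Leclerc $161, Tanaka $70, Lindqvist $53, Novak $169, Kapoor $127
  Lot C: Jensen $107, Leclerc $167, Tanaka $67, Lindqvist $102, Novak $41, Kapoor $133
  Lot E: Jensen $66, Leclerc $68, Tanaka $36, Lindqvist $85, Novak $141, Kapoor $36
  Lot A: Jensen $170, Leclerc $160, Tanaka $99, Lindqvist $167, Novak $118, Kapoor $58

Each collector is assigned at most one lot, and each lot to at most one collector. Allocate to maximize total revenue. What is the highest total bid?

Maximum total: $772

This is the linear assignment problem.
Optimal: Tanaka→Lot B ($167), Leclerc→Lot F ($161), Kapoor→Lot C ($133), Novak→Lot E ($141), Jensen→Lot A ($170) — total 167+161+133+141+170 = $772.
Column-greedy (each lot in turn goes to its best remaining collector) gives $758, worse by 14.
Checked against all permutations: $772 is optimal.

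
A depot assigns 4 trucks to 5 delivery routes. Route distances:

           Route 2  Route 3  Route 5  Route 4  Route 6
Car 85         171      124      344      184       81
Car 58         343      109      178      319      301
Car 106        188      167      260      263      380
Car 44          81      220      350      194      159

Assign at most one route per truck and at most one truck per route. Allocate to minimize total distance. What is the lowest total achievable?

Min total: 507 km

This is the linear assignment problem.
Optimal: Car 85→Route 6 (81 km), Car 58→Route 5 (178 km), Car 106→Route 3 (167 km), Car 44→Route 2 (81 km) — total 81+178+167+81 = 507 km.
Column-greedy (each route in turn goes to its cheapest remaining truck) gives 634 km, worse by 127.
Next-best assignment: Car 85→Route 6, Car 58→Route 3, Car 106→Route 5, Car 44→Route 2 = 531 km.
Swapping Car 58↔Car 85 (Car 58→Route 6 301 km, Car 85→Route 5 344 km) adds 386.
Every other assignment is strictly worse.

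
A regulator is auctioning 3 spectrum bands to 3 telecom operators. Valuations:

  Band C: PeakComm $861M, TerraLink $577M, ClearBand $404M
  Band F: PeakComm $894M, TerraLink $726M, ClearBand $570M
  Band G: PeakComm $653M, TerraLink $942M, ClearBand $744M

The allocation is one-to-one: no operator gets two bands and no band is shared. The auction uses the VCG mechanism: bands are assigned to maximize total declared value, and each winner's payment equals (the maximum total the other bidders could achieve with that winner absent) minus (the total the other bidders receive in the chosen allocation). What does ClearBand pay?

Efficient allocation: PeakComm→Band C ($861M), TerraLink→Band G ($942M), ClearBand→Band F ($570M); total welfare W = $2373M.
ClearBand receives Band F at value $570M, so the others get W − 570 = $1803M.
Without ClearBand: best allocation of the remaining 2 bidders over all 3 bands is PeakComm→Band F ($894M), TerraLink→Band G ($942M), total $1836M.
VCG payment = (others' best without ClearBand) − (others' welfare with ClearBand) = 1836 − 1803 = $33M.

ClearBand pays $33M.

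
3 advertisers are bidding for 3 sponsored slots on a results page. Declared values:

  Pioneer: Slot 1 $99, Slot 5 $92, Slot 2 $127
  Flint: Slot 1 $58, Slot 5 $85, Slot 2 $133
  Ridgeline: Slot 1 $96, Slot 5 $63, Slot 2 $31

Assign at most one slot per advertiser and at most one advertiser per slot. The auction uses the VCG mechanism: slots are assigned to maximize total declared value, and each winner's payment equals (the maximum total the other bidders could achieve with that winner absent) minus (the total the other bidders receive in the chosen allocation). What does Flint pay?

Flint pays $35.

Efficient allocation: Pioneer→Slot 5 ($92), Flint→Slot 2 ($133), Ridgeline→Slot 1 ($96); total welfare W = $321.
Flint receives Slot 2 at value $133, so the others get W − 133 = $188.
Without Flint: best allocation of the remaining 2 bidders over all 3 slots is Pioneer→Slot 2 ($127), Ridgeline→Slot 1 ($96), total $223.
VCG payment = (others' best without Flint) − (others' welfare with Flint) = 223 − 188 = $35.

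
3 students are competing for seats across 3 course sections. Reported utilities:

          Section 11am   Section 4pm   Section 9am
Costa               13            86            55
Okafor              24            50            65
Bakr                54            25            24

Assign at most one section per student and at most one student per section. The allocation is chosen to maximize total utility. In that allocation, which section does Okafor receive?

Okafor receives Section 9am.

Optimal: Costa→Section 4pm (86 points), Okafor→Section 9am (65 points), Bakr→Section 11am (54 points) — total 86+65+54 = 205 points.
Next-best assignment: Costa→Section 9am, Okafor→Section 4pm, Bakr→Section 11am = 159 points.
Checked against all permutations: 205 points is optimal.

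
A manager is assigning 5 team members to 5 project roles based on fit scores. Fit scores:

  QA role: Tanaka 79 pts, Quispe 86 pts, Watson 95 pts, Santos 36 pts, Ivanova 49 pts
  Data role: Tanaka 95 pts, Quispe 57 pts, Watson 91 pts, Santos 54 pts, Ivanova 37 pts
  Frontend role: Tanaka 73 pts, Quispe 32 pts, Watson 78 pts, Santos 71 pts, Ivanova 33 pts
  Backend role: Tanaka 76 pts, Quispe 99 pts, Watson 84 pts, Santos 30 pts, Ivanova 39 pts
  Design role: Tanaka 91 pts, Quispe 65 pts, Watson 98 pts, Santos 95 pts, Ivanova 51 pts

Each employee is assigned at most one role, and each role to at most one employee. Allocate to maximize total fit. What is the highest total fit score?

Maximum total: 417 pts

Optimal: Tanaka→Data role (95 pts), Quispe→Backend role (99 pts), Watson→QA role (95 pts), Santos→Design role (95 pts), Ivanova→Frontend role (33 pts) — total 95+99+95+95+33 = 417 pts.
Max-entry greedy (repeatedly take the single best remaining cell) gives 412 pts, worse by 5.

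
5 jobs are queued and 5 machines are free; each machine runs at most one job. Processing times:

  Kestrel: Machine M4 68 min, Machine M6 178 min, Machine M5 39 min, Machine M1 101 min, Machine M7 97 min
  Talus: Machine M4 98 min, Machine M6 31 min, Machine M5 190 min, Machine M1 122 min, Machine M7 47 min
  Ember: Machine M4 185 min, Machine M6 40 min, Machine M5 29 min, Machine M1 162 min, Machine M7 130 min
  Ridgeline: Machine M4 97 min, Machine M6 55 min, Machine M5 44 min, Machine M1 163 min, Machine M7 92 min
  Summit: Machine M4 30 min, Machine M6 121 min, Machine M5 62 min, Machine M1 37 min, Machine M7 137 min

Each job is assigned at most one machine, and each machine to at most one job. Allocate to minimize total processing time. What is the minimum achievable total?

Minimum total: 236 min

Optimal: Kestrel→Machine M4 (68 min), Talus→Machine M7 (47 min), Ember→Machine M6 (40 min), Ridgeline→Machine M5 (44 min), Summit→Machine M1 (37 min) — total 68+47+40+44+37 = 236 min.
Min-entry greedy (repeatedly take the single cheapest remaining cell) gives 283 min, worse by 47.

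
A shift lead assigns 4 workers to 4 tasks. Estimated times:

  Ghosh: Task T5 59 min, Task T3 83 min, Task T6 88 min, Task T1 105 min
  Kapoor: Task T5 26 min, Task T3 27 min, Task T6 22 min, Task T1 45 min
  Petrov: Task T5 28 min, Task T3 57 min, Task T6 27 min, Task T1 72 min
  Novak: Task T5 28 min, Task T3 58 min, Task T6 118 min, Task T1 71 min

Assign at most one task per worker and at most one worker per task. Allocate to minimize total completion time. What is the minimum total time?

Treat this as an assignment problem: match each worker to one task.
Optimal: Ghosh→Task T3 (83 min), Kapoor→Task T1 (45 min), Petrov→Task T6 (27 min), Novak→Task T5 (28 min) — total 83+45+27+28 = 183 min.
Min-entry greedy (repeatedly take the single cheapest remaining cell) gives 213 min, worse by 30.
Swapping Ghosh↔Kapoor (Ghosh→Task T1 105 min, Kapoor→Task T3 27 min) adds 4.
Every other assignment is strictly worse.

Min total: 183 min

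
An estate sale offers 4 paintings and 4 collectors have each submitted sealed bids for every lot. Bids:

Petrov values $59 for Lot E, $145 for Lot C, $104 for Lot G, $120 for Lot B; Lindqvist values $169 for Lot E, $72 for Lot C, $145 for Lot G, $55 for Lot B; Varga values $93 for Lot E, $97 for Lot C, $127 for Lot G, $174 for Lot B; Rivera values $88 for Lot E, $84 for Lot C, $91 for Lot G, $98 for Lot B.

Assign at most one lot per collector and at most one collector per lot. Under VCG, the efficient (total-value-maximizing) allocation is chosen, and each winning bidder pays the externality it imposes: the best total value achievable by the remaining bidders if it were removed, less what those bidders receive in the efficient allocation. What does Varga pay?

Varga pays $7.

Efficient allocation: Petrov→Lot C ($145), Lindqvist→Lot E ($169), Varga→Lot B ($174), Rivera→Lot G ($91); total welfare W = $579.
Varga receives Lot B at value $174, so the others get W − 174 = $405.
Without Varga: best allocation of the remaining 3 bidders over all 4 lots is Petrov→Lot C ($145), Lindqvist→Lot E ($169), Rivera→Lot B ($98), total $412.
VCG payment = (others' best without Varga) − (others' welfare with Varga) = 412 − 405 = $7.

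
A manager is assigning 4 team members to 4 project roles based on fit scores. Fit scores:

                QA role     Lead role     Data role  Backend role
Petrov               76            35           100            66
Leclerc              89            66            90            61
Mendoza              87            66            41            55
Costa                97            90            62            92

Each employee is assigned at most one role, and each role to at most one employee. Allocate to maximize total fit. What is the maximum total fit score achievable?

Optimal: Petrov→Data role (100 pts), Leclerc→QA role (89 pts), Mendoza→Lead role (66 pts), Costa→Backend role (92 pts) — total 100+89+66+92 = 347 pts.
Max-entry greedy (repeatedly take the single best remaining cell) gives 318 pts, worse by 29.

Maximum total: 347 pts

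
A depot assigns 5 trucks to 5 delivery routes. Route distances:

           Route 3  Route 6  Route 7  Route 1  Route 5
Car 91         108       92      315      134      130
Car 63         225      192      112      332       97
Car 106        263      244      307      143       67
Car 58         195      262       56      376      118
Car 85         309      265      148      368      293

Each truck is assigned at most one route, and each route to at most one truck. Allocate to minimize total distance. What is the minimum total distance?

This is the linear assignment problem.
Optimal: Car 91→Route 3 (108 km), Car 63→Route 5 (97 km), Car 106→Route 1 (143 km), Car 58→Route 7 (56 km), Car 85→Route 6 (265 km) — total 108+97+143+56+265 = 669 km.
Min-entry greedy (repeatedly take the single cheapest remaining cell) gives 808 km, worse by 139.
No other one-to-one assignment undercuts 669 km.

Min total: 669 km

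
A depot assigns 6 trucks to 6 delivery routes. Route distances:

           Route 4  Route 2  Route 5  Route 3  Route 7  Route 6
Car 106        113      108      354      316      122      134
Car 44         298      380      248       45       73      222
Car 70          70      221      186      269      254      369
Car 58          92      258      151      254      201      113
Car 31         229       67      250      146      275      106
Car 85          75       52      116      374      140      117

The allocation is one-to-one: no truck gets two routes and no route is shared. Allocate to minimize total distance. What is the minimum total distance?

Optimal: Car 106→Route 7 (122 km), Car 44→Route 3 (45 km), Car 70→Route 4 (70 km), Car 58→Route 6 (113 km), Car 31→Route 2 (67 km), Car 85→Route 5 (116 km) — total 122+45+70+113+67+116 = 533 km.
No other one-to-one assignment undercuts 533 km.

Min total: 533 km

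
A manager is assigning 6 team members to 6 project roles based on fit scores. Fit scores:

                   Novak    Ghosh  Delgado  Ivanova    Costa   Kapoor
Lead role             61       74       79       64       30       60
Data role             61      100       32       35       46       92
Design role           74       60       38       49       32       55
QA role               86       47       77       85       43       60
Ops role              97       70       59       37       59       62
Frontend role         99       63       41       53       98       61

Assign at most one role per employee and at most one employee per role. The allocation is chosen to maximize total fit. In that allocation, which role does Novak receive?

Novak receives Ops role.

Optimal: Novak→Ops role (97 pts), Ghosh→Data role (100 pts), Delgado→Lead role (79 pts), Ivanova→QA role (85 pts), Costa→Frontend role (98 pts), Kapoor→Design role (55 pts) — total 97+100+79+85+98+55 = 514 pts.
Row-greedy (each employee in turn takes its best remaining role) gives 477 pts, worse by 37.
Next-best assignment: Novak→Ops role, Ghosh→Design role, Delgado→Lead role, Ivanova→QA role, Costa→Frontend role, Kapoor→Data role = 511 pts.
Novak's own top role is Frontend role (99 pts), but forcing Novak→Frontend role and reassigning the rest optimally gives only 477 pts — worse by 37.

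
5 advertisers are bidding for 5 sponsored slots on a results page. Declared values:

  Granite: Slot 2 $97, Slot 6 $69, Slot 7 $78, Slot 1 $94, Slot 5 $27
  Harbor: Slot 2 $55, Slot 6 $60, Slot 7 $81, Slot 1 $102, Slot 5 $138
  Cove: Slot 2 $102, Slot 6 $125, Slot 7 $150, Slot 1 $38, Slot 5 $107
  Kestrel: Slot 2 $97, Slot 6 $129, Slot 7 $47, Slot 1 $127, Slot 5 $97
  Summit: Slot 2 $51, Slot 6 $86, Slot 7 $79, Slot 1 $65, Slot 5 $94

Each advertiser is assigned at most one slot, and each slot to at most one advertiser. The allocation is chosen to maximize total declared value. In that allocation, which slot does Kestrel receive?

This is a one-to-one assignment (maximum-weight bipartite matching).
Optimal: Granite→Slot 2 ($97), Harbor→Slot 5 ($138), Cove→Slot 7 ($150), Kestrel→Slot 1 ($127), Summit→Slot 6 ($86) — total 97+138+150+127+86 = $598.
Max-entry greedy (repeatedly take the single best remaining cell) gives $579, worse by 19.
Swapping Summit↔Granite (Summit→Slot 2 $51, Granite→Slot 6 $69) loses 63.
Kestrel's own top slot is Slot 6 ($129), but forcing Kestrel→Slot 6 and reassigning the rest optimally gives only $579 — worse by 19.

Kestrel receives Slot 1.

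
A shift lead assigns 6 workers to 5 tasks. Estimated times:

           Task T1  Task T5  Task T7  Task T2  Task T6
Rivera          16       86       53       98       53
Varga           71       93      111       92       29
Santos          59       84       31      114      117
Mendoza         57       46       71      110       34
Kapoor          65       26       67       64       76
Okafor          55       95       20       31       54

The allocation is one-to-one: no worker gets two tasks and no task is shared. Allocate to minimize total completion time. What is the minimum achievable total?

Min total: 133 min

This is a one-to-one assignment (minimum-cost bipartite matching).
Optimal: Rivera→Task T1 (16 min), Kapoor→Task T5 (26 min), Santos→Task T7 (31 min), Okafor→Task T2 (31 min), Varga→Task T6 (29 min) — total 16+26+31+31+29 = 133 min.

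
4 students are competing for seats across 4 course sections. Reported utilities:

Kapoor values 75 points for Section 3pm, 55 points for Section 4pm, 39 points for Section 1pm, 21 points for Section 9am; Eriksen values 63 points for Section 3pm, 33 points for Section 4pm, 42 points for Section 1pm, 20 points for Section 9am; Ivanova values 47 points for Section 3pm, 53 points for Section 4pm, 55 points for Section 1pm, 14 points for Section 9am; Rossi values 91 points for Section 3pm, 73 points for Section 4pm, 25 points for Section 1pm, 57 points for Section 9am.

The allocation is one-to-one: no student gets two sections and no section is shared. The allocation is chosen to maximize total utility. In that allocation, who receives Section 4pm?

Kapoor receives Section 4pm.

This is the linear assignment problem.
Optimal: Kapoor→Section 4pm (55 points), Eriksen→Section 3pm (63 points), Ivanova→Section 1pm (55 points), Rossi→Section 9am (57 points) — total 55+63+55+57 = 230 points.
Row-greedy (each student in turn takes its best remaining section) gives 227 points, worse by 3.
Checked against all permutations: 230 points is optimal.
Kapoor's own top section is Section 3pm (75 points), but forcing Kapoor→Section 3pm and reassigning the rest optimally gives only 227 points — worse by 3.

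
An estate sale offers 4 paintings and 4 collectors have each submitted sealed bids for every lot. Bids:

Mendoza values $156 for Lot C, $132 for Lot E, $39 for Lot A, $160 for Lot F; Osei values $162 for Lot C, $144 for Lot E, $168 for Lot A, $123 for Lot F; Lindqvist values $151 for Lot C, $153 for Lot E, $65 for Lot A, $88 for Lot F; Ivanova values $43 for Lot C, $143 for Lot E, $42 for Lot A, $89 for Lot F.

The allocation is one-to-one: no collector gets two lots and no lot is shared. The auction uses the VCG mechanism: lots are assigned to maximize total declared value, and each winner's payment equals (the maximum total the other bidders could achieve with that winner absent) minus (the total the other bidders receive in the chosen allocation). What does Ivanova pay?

Efficient allocation: Mendoza→Lot F ($160), Osei→Lot A ($168), Lindqvist→Lot C ($151), Ivanova→Lot E ($143); total welfare W = $622.
Ivanova receives Lot E at value $143, so the others get W − 143 = $479.
Without Ivanova: best allocation of the remaining 3 bidders over all 4 lots is Mendoza→Lot F ($160), Osei→Lot A ($168), Lindqvist→Lot E ($153), total $481.
VCG payment = (others' best without Ivanova) − (others' welfare with Ivanova) = 481 − 479 = $2.

Ivanova pays $2.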